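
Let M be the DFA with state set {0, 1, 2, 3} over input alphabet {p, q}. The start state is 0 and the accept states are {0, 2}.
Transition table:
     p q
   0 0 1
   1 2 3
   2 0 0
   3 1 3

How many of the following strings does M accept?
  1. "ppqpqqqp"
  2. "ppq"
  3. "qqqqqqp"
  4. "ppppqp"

"ppqpqqqp": rejected
"ppq": rejected
"qqqqqqp": rejected
"ppppqp": accepted

1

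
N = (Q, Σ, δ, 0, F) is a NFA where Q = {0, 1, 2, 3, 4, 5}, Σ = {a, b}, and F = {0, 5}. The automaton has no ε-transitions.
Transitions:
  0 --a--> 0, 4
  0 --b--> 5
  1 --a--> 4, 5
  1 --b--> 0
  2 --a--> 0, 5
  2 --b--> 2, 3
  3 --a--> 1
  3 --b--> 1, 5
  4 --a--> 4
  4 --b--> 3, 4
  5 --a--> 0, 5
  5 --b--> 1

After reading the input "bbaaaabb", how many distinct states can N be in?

5

Start: {0}
read b: {5}
read b: {1}
read a: {4, 5}
read a: {0, 4, 5}
read a: {0, 4, 5}
read a: {0, 4, 5}
read b: {1, 3, 4, 5}
read b: {0, 1, 3, 4, 5}
Final reachable set {0, 1, 3, 4, 5} has 5 states.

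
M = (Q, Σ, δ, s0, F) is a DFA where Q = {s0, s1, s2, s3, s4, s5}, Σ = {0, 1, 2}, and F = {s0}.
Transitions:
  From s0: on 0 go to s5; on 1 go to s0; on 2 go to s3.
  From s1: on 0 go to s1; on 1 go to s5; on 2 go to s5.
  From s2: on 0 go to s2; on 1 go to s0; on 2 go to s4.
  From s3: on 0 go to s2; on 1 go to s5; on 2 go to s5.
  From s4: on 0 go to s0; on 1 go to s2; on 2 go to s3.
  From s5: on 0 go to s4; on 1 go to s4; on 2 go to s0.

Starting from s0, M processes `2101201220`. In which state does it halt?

s0 --2--> s3
s3 --1--> s5
s5 --0--> s4
s4 --1--> s2
s2 --2--> s4
s4 --0--> s0
s0 --1--> s0
s0 --2--> s3
s3 --2--> s5
s5 --0--> s4

s4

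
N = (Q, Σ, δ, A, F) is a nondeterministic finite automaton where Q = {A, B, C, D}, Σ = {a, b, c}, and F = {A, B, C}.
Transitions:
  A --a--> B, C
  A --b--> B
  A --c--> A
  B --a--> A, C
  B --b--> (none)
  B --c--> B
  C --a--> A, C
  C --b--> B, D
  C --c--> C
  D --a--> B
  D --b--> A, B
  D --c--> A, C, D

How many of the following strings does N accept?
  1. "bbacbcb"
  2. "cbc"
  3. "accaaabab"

"bbacbcb": rejected
"cbc": accepted
"accaaabab": accepted

2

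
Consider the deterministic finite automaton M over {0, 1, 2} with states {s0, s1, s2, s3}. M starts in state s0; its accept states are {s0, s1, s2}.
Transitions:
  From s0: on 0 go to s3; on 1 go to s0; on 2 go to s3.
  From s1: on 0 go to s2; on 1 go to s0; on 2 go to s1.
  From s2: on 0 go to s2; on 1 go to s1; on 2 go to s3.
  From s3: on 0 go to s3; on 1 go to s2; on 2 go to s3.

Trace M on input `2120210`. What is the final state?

s0 --2--> s3
s3 --1--> s2
s2 --2--> s3
s3 --0--> s3
s3 --2--> s3
s3 --1--> s2
s2 --0--> s2

s2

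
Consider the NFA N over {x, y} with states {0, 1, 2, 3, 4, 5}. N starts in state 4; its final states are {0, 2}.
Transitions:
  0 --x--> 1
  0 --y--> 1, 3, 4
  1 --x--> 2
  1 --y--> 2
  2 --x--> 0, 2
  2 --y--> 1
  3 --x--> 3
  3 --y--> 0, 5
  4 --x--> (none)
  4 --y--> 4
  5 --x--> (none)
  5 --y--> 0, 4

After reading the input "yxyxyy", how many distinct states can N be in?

Start: {4}
read y: {4}
read x: {}
The reachable set is empty and stays empty for the remaining 4 symbols.
Final reachable set {} has 0 states.

0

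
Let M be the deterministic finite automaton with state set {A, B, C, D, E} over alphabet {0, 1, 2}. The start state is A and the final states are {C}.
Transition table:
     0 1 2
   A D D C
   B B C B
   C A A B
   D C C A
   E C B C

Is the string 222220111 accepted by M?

A --2--> C
C --2--> B
B --2--> B
B --2--> B
B --2--> B
B --0--> B
B --1--> C
C --1--> A
A --1--> D
End in state D, which is not an accepting state.

rejected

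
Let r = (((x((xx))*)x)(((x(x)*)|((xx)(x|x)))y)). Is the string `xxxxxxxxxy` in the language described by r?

Split as xx·xxxxxxxy: ((x((xx))*)x) matches xx and (((x(x)*)|((xx)(x|x)))y) matches xxxxxxxy.

yes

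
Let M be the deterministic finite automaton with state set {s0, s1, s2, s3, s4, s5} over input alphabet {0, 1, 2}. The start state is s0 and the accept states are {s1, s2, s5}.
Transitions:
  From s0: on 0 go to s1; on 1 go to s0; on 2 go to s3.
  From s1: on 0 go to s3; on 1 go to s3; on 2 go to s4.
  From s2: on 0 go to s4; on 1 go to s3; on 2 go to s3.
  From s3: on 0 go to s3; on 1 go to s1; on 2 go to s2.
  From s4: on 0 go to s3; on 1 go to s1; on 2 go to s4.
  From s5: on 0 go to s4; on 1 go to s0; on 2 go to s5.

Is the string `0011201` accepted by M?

s0 --0--> s1
s1 --0--> s3
s3 --1--> s1
s1 --1--> s3
s3 --2--> s2
s2 --0--> s4
s4 --1--> s1
End in state s1, which is an accepting state.

accepted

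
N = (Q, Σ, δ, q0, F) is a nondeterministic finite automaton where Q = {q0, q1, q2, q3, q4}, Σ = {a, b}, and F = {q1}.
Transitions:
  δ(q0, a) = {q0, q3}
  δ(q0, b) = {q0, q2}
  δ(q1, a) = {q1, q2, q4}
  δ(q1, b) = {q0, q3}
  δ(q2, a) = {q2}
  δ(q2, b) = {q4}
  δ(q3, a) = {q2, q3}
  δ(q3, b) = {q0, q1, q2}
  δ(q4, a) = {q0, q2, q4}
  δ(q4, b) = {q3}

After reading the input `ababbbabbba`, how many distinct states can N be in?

Start: {q0}
read a: {q0, q3}
read b: {q0, q1, q2}
read a: {q0, q1, q2, q3, q4}
read b: {q0, q1, q2, q3, q4}
read b: {q0, q1, q2, q3, q4}
read b: {q0, q1, q2, q3, q4}
read a: {q0, q1, q2, q3, q4}
read b: {q0, q1, q2, q3, q4}
read b: {q0, q1, q2, q3, q4}
read b: {q0, q1, q2, q3, q4}
read a: {q0, q1, q2, q3, q4}
Final reachable set {q0, q1, q2, q3, q4} has 5 states.

5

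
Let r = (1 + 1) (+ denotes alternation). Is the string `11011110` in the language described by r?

Neither 1 nor 1 matches 11011110.

no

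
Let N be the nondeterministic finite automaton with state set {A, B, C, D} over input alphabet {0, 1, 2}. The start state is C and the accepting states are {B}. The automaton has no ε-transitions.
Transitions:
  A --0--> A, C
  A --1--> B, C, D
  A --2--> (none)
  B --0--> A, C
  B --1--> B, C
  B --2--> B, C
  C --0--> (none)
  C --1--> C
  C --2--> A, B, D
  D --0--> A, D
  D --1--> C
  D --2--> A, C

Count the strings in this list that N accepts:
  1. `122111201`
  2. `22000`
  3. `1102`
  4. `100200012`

`122111201`: accepted
`22000`: rejected
`1102`: rejected
`100200012`: rejected

1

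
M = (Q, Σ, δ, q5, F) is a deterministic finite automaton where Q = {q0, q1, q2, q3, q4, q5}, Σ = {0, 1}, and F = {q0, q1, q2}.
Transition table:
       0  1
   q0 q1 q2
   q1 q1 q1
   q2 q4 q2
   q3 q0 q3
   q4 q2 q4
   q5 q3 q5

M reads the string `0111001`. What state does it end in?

q1

q5 --0--> q3
q3 --1--> q3
q3 --1--> q3
q3 --1--> q3
q3 --0--> q0
q0 --0--> q1
q1 --1--> q1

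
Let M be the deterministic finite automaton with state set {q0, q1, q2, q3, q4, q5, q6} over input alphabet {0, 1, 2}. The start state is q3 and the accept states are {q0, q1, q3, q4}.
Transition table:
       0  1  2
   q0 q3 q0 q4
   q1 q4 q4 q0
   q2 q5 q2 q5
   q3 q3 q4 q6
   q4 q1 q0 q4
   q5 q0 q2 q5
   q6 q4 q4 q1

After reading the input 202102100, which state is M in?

q3 --2--> q6
q6 --0--> q4
q4 --2--> q4
q4 --1--> q0
q0 --0--> q3
q3 --2--> q6
q6 --1--> q4
q4 --0--> q1
q1 --0--> q4

q4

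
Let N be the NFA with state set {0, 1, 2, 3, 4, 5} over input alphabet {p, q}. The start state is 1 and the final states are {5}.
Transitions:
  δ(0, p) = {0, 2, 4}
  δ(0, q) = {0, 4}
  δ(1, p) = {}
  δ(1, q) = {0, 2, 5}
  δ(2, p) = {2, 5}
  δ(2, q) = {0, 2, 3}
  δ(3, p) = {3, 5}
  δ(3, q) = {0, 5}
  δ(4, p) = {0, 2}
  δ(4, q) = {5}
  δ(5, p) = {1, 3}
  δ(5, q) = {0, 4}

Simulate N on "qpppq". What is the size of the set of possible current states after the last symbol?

Start: {1}
read q: {0, 2, 5}
read p: {0, 1, 2, 3, 4, 5}
read p: {0, 1, 2, 3, 4, 5}
read p: {0, 1, 2, 3, 4, 5}
read q: {0, 2, 3, 4, 5}
Final reachable set {0, 2, 3, 4, 5} has 5 states.

5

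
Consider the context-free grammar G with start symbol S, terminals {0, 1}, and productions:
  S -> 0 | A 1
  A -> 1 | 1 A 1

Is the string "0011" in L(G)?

no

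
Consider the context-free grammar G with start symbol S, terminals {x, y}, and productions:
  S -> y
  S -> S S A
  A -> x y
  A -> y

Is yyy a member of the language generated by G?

yes

S ⇒ SSA ⇒ ySA ⇒ yyA ⇒ yyy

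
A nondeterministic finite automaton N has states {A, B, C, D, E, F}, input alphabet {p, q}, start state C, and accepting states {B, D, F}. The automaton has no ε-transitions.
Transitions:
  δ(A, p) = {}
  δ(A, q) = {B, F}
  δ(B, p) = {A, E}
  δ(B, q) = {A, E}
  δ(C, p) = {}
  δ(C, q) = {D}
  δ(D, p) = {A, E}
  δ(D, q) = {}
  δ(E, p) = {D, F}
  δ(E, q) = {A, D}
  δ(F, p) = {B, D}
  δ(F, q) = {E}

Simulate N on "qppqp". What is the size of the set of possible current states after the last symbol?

2

Start: {C}
read q: {D}
read p: {A, E}
read p: {D, F}
read q: {E}
read p: {D, F}
Final reachable set {D, F} has 2 states.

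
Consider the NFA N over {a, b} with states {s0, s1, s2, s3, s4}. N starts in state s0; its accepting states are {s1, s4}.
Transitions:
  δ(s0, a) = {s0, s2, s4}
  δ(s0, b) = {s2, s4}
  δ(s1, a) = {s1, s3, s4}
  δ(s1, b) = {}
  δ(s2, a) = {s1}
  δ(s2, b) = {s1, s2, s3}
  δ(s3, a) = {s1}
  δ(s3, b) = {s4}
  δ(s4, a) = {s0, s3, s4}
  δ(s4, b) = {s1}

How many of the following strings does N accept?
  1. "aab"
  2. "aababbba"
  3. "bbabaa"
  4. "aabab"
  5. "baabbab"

"aab": accepted
"aababbba": accepted
"bbabaa": accepted
"aabab": accepted
"baabbab": accepted

5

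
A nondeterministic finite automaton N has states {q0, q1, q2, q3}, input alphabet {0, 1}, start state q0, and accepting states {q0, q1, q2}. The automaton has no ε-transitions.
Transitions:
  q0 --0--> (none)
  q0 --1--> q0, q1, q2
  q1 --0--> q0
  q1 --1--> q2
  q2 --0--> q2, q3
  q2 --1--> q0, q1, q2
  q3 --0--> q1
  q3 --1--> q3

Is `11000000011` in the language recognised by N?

accepted

Start: {q0}
read 1: {q0, q1, q2}
read 1: {q0, q1, q2}
read 0: {q0, q2, q3}
read 0: {q1, q2, q3}
read 0: {q0, q1, q2, q3}
read 0: {q0, q1, q2, q3}
read 0: {q0, q1, q2, q3}
read 0: {q0, q1, q2, q3}
read 0: {q0, q1, q2, q3}
read 1: {q0, q1, q2, q3}
read 1: {q0, q1, q2, q3}
Reachable ∩ accepting = {q0, q1, q2} — nonempty.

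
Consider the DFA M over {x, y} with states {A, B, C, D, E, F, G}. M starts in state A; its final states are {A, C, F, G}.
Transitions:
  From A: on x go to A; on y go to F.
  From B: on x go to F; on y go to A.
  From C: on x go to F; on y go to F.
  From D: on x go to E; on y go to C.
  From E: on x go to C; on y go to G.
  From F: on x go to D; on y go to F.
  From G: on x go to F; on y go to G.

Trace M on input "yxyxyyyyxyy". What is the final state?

A --y--> F
F --x--> D
D --y--> C
C --x--> F
F --y--> F
F --y--> F
F --y--> F
F --y--> F
F --x--> D
D --y--> C
C --y--> F

F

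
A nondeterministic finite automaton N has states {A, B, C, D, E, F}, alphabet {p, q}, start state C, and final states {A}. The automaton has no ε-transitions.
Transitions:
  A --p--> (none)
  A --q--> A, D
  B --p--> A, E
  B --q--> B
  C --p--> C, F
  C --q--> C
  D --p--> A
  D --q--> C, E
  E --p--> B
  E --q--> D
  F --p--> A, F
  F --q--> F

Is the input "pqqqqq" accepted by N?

Start: {C}
read p: {C, F}
read q: {C, F}
read q: {C, F}
read q: {C, F}
read q: {C, F}
read q: {C, F}
Reachable ∩ accepting = {} — empty.

rejected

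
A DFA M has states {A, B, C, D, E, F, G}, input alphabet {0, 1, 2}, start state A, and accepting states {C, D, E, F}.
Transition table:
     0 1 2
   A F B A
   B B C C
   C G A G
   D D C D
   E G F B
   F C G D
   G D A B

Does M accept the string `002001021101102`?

A --0--> F
F --0--> C
C --2--> G
G --0--> D
D --0--> D
D --1--> C
C --0--> G
G --2--> B
B --1--> C
C --1--> A
A --0--> F
F --1--> G
G --1--> A
A --0--> F
F --2--> D
End in state D, which is an accepting state.

accepted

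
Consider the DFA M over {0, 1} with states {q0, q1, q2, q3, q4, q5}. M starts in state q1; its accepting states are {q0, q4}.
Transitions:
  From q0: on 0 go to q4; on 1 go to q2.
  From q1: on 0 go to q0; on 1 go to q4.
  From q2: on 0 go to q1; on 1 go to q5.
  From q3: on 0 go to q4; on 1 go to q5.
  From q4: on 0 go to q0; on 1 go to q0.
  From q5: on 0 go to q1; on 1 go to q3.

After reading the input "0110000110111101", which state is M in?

q4

q1 --0--> q0
q0 --1--> q2
q2 --1--> q5
q5 --0--> q1
q1 --0--> q0
q0 --0--> q4
q4 --0--> q0
q0 --1--> q2
q2 --1--> q5
q5 --0--> q1
q1 --1--> q4
q4 --1--> q0
q0 --1--> q2
q2 --1--> q5
q5 --0--> q1
q1 --1--> q4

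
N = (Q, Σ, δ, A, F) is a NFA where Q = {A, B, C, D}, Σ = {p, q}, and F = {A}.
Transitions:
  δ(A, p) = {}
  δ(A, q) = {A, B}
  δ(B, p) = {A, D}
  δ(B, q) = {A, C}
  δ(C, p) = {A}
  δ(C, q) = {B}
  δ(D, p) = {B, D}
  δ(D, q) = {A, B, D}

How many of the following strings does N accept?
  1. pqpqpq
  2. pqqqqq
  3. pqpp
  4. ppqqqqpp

pqpqpq: rejected
pqqqqq: rejected
pqpp: rejected
ppqqqqpp: rejected

0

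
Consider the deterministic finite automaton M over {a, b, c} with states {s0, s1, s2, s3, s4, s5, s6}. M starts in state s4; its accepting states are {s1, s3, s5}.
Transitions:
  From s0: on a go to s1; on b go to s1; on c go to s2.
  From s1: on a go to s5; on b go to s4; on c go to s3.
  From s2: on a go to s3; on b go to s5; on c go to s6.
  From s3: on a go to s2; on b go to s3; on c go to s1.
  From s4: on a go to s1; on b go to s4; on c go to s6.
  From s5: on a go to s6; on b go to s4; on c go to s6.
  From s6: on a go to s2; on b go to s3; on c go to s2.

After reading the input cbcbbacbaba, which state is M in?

s6

s4 --c--> s6
s6 --b--> s3
s3 --c--> s1
s1 --b--> s4
s4 --b--> s4
s4 --a--> s1
s1 --c--> s3
s3 --b--> s3
s3 --a--> s2
s2 --b--> s5
s5 --a--> s6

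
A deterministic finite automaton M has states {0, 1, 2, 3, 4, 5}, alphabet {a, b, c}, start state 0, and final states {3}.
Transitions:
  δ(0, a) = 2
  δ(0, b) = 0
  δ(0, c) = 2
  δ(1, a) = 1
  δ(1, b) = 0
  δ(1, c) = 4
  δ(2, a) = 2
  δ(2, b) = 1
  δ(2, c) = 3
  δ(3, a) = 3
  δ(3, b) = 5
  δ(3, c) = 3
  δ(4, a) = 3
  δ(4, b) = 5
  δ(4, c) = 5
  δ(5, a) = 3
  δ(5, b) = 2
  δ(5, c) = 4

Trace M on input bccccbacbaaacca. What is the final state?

3

0 --b--> 0
0 --c--> 2
2 --c--> 3
3 --c--> 3
3 --c--> 3
3 --b--> 5
5 --a--> 3
3 --c--> 3
3 --b--> 5
5 --a--> 3
3 --a--> 3
3 --a--> 3
3 --c--> 3
3 --c--> 3
3 --a--> 3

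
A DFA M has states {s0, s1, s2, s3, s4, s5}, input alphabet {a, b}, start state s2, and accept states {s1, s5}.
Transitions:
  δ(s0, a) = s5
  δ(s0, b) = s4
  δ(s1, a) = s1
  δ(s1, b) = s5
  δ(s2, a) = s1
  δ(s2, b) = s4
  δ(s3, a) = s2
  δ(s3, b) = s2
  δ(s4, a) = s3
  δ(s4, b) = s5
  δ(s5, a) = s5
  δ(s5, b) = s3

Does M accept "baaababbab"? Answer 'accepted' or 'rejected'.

s2 --b--> s4
s4 --a--> s3
s3 --a--> s2
s2 --a--> s1
s1 --b--> s5
s5 --a--> s5
s5 --b--> s3
s3 --b--> s2
s2 --a--> s1
s1 --b--> s5
End in state s5, which is an accepting state.

accepted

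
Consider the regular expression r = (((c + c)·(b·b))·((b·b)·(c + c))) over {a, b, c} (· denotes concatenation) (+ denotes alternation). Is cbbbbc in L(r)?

yes

Split as cbb·bbc: ((c+c)·(b·b)) matches cbb and ((b·b)·(c+c)) matches bbc.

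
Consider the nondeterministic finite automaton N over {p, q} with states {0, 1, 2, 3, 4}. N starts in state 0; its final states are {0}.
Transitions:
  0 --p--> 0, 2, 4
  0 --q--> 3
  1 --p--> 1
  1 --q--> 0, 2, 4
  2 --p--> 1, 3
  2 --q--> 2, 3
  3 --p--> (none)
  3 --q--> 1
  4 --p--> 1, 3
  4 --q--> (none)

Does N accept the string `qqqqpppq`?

Start: {0}
read q: {3}
read q: {1}
read q: {0, 2, 4}
read q: {2, 3}
read p: {1, 3}
read p: {1}
read p: {1}
read q: {0, 2, 4}
Reachable ∩ accepting = {0} — nonempty.

accepted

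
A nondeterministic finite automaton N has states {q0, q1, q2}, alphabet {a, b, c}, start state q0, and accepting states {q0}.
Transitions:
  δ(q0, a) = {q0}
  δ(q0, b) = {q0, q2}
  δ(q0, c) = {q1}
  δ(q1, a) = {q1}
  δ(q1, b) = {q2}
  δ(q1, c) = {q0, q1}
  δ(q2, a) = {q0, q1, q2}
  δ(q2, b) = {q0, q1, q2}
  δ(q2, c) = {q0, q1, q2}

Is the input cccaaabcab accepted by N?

Start: {q0}
read c: {q1}
read c: {q0, q1}
read c: {q0, q1}
read a: {q0, q1}
read a: {q0, q1}
read a: {q0, q1}
read b: {q0, q2}
read c: {q0, q1, q2}
read a: {q0, q1, q2}
read b: {q0, q1, q2}
Reachable ∩ accepting = {q0} — nonempty.

accepted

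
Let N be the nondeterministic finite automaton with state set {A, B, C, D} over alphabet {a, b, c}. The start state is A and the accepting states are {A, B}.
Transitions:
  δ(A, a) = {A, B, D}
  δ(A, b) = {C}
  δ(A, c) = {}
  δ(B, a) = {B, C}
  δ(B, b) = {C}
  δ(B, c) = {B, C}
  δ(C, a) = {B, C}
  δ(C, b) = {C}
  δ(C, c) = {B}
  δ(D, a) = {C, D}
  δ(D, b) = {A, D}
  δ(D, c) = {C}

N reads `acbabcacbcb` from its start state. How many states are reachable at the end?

1

Start: {A}
read a: {A, B, D}
read c: {B, C}
read b: {C}
read a: {B, C}
read b: {C}
read c: {B}
read a: {B, C}
read c: {B, C}
read b: {C}
read c: {B}
read b: {C}
Final reachable set {C} has 1 state.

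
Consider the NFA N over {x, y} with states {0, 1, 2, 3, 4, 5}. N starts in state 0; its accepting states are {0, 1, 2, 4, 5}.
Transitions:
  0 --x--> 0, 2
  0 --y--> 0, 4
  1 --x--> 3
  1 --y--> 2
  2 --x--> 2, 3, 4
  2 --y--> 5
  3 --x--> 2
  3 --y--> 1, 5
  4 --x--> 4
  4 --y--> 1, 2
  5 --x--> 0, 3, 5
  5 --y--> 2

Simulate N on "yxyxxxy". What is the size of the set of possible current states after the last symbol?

5

Start: {0}
read y: {0, 4}
read x: {0, 2, 4}
read y: {0, 1, 2, 4, 5}
read x: {0, 2, 3, 4, 5}
read x: {0, 2, 3, 4, 5}
read x: {0, 2, 3, 4, 5}
read y: {0, 1, 2, 4, 5}
Final reachable set {0, 1, 2, 4, 5} has 5 states.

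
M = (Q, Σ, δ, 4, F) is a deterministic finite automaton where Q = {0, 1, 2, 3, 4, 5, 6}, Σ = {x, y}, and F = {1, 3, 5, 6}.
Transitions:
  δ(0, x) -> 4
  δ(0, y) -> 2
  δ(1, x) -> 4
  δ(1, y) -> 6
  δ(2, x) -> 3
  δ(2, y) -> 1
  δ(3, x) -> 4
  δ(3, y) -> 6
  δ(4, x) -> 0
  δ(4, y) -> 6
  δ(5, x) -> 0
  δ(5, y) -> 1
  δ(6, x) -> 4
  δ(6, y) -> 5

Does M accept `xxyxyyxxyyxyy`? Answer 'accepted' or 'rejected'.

4 --x--> 0
0 --x--> 4
4 --y--> 6
6 --x--> 4
4 --y--> 6
6 --y--> 5
5 --x--> 0
0 --x--> 4
4 --y--> 6
6 --y--> 5
5 --x--> 0
0 --y--> 2
2 --y--> 1
End in state 1, which is an accepting state.

accepted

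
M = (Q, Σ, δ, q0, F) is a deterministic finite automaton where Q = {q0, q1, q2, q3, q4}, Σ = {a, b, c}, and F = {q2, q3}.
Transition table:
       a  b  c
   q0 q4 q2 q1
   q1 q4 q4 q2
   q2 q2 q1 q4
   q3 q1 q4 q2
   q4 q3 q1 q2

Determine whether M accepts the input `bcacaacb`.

rejected

q0 --b--> q2
q2 --c--> q4
q4 --a--> q3
q3 --c--> q2
q2 --a--> q2
q2 --a--> q2
q2 --c--> q4
q4 --b--> q1
End in state q1, which is not an accepting state.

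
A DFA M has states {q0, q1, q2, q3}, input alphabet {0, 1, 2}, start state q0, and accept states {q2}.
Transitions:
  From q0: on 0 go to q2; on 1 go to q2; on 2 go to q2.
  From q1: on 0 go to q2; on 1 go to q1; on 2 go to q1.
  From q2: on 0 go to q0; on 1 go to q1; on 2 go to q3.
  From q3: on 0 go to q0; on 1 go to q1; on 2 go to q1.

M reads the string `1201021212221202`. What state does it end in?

q0 --1--> q2
q2 --2--> q3
q3 --0--> q0
q0 --1--> q2
q2 --0--> q0
q0 --2--> q2
q2 --1--> q1
q1 --2--> q1
q1 --1--> q1
q1 --2--> q1
q1 --2--> q1
q1 --2--> q1
q1 --1--> q1
q1 --2--> q1
q1 --0--> q2
q2 --2--> q3

q3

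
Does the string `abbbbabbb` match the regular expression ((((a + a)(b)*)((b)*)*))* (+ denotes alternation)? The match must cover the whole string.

Split into 2 pieces abbbb · abbb; each matches (((a+a)(b)*)((b)*)*).

yes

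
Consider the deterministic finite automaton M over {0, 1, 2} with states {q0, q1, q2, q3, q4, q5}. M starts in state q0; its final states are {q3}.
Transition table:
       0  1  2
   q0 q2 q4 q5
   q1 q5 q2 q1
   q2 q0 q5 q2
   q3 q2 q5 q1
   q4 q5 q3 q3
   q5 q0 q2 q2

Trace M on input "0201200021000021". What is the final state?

q0 --0--> q2
q2 --2--> q2
q2 --0--> q0
q0 --1--> q4
q4 --2--> q3
q3 --0--> q2
q2 --0--> q0
q0 --0--> q2
q2 --2--> q2
q2 --1--> q5
q5 --0--> q0
q0 --0--> q2
q2 --0--> q0
q0 --0--> q2
q2 --2--> q2
q2 --1--> q5

q5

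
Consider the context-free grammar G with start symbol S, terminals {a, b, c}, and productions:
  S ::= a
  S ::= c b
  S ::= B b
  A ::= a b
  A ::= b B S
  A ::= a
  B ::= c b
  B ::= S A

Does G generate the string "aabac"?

no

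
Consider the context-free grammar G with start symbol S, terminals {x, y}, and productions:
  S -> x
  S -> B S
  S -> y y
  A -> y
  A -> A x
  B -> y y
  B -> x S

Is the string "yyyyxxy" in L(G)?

no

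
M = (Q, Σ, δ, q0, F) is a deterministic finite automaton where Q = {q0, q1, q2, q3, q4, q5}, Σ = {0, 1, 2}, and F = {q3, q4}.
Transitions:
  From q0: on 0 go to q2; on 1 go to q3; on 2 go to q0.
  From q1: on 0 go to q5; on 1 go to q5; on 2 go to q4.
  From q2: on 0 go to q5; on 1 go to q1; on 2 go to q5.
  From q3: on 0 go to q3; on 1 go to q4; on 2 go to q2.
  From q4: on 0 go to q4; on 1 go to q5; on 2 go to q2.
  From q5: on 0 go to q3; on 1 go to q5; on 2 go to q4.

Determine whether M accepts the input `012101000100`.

accepted

q0 --0--> q2
q2 --1--> q1
q1 --2--> q4
q4 --1--> q5
q5 --0--> q3
q3 --1--> q4
q4 --0--> q4
q4 --0--> q4
q4 --0--> q4
q4 --1--> q5
q5 --0--> q3
q3 --0--> q3
End in state q3, which is an accepting state.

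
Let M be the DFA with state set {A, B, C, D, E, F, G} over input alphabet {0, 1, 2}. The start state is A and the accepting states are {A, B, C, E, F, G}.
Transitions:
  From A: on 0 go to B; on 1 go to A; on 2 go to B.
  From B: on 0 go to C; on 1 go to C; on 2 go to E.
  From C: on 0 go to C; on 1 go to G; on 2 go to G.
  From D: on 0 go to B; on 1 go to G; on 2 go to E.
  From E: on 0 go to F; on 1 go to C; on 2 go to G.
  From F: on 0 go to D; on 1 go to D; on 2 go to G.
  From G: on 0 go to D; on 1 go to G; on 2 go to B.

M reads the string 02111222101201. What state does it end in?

G

A --0--> B
B --2--> E
E --1--> C
C --1--> G
G --1--> G
G --2--> B
B --2--> E
E --2--> G
G --1--> G
G --0--> D
D --1--> G
G --2--> B
B --0--> C
C --1--> G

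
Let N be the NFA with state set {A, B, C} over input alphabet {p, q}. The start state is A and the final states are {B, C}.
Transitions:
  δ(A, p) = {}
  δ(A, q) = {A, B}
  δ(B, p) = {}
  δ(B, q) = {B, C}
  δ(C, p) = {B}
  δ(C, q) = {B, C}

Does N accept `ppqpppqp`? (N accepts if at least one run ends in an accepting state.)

Start: {A}
read p: {}
The reachable set is empty and stays empty for the remaining 7 symbols.
Reachable ∩ accepting = {} — empty.

rejected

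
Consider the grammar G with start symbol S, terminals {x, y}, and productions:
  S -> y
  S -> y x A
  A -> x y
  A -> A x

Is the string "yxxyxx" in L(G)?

yes

S ⇒ yxA ⇒ yxAx ⇒ yxAxx ⇒ yxxyxx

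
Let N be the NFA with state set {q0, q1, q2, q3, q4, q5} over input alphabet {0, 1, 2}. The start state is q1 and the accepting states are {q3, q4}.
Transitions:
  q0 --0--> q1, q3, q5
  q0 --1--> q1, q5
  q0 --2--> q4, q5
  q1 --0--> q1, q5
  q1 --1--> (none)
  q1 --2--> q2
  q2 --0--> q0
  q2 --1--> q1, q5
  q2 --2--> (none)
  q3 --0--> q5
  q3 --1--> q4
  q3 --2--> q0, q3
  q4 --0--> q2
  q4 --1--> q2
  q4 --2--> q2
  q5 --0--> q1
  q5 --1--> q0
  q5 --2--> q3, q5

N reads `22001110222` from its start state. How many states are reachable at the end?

0

Start: {q1}
read 2: {q2}
read 2: {}
The reachable set is empty and stays empty for the remaining 9 symbols.
Final reachable set {} has 0 states.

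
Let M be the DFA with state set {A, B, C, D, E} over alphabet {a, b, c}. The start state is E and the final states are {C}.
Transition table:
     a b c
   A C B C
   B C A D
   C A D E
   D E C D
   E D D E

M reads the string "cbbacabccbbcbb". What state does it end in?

E --c--> E
E --b--> D
D --b--> C
C --a--> A
A --c--> C
C --a--> A
A --b--> B
B --c--> D
D --c--> D
D --b--> C
C --b--> D
D --c--> D
D --b--> C
C --b--> D

D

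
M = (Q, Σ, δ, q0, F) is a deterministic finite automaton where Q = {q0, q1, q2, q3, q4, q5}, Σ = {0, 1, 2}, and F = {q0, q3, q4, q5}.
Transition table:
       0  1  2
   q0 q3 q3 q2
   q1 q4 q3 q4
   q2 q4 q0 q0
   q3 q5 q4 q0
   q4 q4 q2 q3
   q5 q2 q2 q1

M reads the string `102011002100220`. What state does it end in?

q0 --1--> q3
q3 --0--> q5
q5 --2--> q1
q1 --0--> q4
q4 --1--> q2
q2 --1--> q0
q0 --0--> q3
q3 --0--> q5
q5 --2--> q1
q1 --1--> q3
q3 --0--> q5
q5 --0--> q2
q2 --2--> q0
q0 --2--> q2
q2 --0--> q4

q4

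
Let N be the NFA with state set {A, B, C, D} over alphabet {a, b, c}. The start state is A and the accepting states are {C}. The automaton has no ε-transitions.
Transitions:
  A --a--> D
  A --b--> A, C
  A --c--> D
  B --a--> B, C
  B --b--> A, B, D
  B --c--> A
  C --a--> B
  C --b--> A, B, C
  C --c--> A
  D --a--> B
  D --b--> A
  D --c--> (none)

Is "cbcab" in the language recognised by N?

Start: {A}
read c: {D}
read b: {A}
read c: {D}
read a: {B}
read b: {A, B, D}
Reachable ∩ accepting = {} — empty.

rejected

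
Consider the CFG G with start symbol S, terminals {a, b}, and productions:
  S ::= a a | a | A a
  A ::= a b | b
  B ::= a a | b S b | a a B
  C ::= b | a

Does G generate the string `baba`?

no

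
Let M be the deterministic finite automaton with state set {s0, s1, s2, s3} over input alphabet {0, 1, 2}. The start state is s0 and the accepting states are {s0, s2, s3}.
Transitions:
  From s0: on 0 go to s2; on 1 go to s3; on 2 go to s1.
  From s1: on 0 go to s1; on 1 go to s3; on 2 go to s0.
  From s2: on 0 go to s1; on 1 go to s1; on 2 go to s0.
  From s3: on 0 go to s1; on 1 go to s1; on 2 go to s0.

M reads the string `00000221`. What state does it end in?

s3

s0 --0--> s2
s2 --0--> s1
s1 --0--> s1
s1 --0--> s1
s1 --0--> s1
s1 --2--> s0
s0 --2--> s1
s1 --1--> s3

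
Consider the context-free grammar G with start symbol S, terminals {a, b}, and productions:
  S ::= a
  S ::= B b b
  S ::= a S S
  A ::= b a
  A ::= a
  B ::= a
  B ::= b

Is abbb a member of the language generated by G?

no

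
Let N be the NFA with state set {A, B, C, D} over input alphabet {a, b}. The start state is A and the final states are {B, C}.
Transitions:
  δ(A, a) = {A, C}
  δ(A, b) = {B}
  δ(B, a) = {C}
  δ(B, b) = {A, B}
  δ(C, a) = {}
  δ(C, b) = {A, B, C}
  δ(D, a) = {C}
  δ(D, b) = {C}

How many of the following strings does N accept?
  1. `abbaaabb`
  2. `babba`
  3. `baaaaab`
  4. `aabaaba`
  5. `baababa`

`abbaaabb`: accepted
`babba`: accepted
`baaaaab`: rejected
`aabaaba`: accepted
`baababa`: rejected

3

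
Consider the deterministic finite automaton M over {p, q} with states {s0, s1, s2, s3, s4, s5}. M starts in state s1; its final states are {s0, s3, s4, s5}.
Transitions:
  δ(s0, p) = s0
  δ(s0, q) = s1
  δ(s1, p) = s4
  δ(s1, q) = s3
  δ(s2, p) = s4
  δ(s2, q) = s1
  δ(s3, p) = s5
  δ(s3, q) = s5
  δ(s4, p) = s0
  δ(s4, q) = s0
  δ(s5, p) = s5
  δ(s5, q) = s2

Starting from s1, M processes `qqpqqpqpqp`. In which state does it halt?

s1 --q--> s3
s3 --q--> s5
s5 --p--> s5
s5 --q--> s2
s2 --q--> s1
s1 --p--> s4
s4 --q--> s0
s0 --p--> s0
s0 --q--> s1
s1 --p--> s4

s4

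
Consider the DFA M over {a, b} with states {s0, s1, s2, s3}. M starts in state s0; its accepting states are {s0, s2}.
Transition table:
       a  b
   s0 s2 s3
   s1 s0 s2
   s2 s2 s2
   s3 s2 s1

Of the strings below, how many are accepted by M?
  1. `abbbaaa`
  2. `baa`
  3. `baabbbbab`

`abbbaaa`: accepted
`baa`: accepted
`baabbbbab`: accepted

3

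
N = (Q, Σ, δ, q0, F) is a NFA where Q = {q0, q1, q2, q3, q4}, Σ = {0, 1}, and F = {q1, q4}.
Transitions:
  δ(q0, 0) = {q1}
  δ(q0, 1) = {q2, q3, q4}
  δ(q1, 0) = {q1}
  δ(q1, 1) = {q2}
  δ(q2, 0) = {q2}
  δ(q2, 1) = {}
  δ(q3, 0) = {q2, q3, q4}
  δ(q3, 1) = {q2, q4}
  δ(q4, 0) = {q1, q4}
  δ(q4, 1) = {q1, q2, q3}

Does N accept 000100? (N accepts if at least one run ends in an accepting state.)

Start: {q0}
read 0: {q1}
read 0: {q1}
read 0: {q1}
read 1: {q2}
read 0: {q2}
read 0: {q2}
Reachable ∩ accepting = {} — empty.

rejected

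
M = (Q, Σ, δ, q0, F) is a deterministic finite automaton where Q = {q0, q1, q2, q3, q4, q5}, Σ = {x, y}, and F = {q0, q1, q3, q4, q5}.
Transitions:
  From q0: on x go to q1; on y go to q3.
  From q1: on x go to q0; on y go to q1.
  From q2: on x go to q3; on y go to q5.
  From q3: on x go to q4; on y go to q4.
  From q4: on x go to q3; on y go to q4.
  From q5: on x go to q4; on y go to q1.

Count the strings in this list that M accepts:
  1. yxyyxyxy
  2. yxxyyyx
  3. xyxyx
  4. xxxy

4

yxyyxyxy: accepted
yxxyyyx: accepted
xyxyx: accepted
xxxy: accepted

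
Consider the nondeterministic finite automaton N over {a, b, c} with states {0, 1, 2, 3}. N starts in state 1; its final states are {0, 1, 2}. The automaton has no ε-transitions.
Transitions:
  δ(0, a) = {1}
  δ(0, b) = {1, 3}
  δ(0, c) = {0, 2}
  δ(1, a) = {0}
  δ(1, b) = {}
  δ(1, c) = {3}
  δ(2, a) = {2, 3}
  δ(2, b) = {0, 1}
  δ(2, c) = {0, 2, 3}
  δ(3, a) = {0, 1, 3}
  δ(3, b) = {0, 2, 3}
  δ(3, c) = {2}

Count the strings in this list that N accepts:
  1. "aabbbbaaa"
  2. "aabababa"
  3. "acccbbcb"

"aabbbbaaa": rejected
"aabababa": rejected
"acccbbcb": accepted

1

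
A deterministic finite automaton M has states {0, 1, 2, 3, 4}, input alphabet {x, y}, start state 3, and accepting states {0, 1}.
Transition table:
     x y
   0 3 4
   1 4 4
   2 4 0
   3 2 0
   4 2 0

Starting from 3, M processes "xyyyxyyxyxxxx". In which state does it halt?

3 --x--> 2
2 --y--> 0
0 --y--> 4
4 --y--> 0
0 --x--> 3
3 --y--> 0
0 --y--> 4
4 --x--> 2
2 --y--> 0
0 --x--> 3
3 --x--> 2
2 --x--> 4
4 --x--> 2

2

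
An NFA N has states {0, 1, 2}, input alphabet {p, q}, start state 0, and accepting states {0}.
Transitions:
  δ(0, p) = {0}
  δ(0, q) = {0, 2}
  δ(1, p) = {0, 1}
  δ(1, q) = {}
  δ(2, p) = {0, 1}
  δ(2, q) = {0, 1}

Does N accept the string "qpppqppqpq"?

accepted

Start: {0}
read q: {0, 2}
read p: {0, 1}
read p: {0, 1}
read p: {0, 1}
read q: {0, 2}
read p: {0, 1}
read p: {0, 1}
read q: {0, 2}
read p: {0, 1}
read q: {0, 2}
Reachable ∩ accepting = {0} — nonempty.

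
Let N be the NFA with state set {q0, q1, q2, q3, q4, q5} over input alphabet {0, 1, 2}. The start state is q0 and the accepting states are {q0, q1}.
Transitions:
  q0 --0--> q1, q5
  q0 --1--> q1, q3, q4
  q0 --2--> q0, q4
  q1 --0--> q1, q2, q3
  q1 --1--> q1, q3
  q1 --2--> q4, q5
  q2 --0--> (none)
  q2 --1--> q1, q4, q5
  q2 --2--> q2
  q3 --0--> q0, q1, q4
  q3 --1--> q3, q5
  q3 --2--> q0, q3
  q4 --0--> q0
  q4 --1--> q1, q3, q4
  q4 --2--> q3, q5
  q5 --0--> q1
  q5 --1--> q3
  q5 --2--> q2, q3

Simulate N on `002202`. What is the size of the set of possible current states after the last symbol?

Start: {q0}
read 0: {q1, q5}
read 0: {q1, q2, q3}
read 2: {q0, q2, q3, q4, q5}
read 2: {q0, q2, q3, q4, q5}
read 0: {q0, q1, q4, q5}
read 2: {q0, q2, q3, q4, q5}
Final reachable set {q0, q2, q3, q4, q5} has 5 states.

5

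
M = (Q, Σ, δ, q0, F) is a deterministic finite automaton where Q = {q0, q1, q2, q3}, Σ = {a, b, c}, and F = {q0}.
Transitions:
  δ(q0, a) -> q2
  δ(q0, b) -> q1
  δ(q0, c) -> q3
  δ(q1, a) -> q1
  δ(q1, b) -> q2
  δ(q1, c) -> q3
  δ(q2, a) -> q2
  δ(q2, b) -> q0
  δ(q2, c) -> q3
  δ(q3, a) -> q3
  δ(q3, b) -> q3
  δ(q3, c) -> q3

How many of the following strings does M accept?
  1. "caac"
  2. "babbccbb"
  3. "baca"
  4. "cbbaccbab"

0

"caac": rejected
"babbccbb": rejected
"baca": rejected
"cbbaccbab": rejected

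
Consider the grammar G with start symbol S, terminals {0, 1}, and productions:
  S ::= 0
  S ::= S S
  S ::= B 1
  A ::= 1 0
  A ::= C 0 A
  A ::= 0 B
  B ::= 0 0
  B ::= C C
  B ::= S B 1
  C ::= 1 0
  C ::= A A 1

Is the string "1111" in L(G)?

no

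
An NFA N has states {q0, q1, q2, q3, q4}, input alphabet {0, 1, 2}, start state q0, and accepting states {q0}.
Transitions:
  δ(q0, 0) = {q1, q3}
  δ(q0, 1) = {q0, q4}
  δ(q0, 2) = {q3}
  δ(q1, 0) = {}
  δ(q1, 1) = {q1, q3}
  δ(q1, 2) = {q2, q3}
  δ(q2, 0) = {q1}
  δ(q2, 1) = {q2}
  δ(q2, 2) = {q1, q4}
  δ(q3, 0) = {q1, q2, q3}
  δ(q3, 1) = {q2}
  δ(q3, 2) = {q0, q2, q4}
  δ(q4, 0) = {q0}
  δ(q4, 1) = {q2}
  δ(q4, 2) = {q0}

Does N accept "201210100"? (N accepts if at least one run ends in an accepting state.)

rejected

Start: {q0}
read 2: {q3}
read 0: {q1, q2, q3}
read 1: {q1, q2, q3}
read 2: {q0, q1, q2, q3, q4}
read 1: {q0, q1, q2, q3, q4}
read 0: {q0, q1, q2, q3}
read 1: {q0, q1, q2, q3, q4}
read 0: {q0, q1, q2, q3}
read 0: {q1, q2, q3}
Reachable ∩ accepting = {} — empty.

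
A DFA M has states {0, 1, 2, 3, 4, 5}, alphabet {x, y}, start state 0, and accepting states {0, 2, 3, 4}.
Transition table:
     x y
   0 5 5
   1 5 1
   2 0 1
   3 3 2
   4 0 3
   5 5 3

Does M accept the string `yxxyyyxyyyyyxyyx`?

accepted

0 --y--> 5
5 --x--> 5
5 --x--> 5
5 --y--> 3
3 --y--> 2
2 --y--> 1
1 --x--> 5
5 --y--> 3
3 --y--> 2
2 --y--> 1
1 --y--> 1
1 --y--> 1
1 --x--> 5
5 --y--> 3
3 --y--> 2
2 --x--> 0
End in state 0, which is an accepting state.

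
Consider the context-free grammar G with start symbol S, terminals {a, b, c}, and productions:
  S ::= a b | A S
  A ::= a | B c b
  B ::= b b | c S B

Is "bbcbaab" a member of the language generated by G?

yes

S ⇒ AS ⇒ BcbS ⇒ bbcbS ⇒ bbcbAS ⇒ bbcbaS ⇒ bbcbaab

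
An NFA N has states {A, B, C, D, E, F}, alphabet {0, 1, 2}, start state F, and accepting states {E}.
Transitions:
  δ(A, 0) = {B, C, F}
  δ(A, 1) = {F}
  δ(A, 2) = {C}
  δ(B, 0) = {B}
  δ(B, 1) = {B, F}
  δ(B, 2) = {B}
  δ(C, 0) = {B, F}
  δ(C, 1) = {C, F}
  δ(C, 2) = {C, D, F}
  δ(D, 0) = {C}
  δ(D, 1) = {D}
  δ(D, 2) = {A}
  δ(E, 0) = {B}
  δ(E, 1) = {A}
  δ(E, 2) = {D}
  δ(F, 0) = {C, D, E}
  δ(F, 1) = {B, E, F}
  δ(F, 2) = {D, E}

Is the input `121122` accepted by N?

Start: {F}
read 1: {B, E, F}
read 2: {B, D, E}
read 1: {A, B, D, F}
read 1: {B, D, E, F}
read 2: {A, B, D, E}
read 2: {A, B, C, D}
Reachable ∩ accepting = {} — empty.

rejected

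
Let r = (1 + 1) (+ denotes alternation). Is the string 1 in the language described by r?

The left alternative 1 matches 1.

yes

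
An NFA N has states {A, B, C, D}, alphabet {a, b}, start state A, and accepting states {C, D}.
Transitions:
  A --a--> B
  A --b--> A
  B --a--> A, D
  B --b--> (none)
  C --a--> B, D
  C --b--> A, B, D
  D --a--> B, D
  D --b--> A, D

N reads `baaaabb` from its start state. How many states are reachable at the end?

2

Start: {A}
read b: {A}
read a: {B}
read a: {A, D}
read a: {B, D}
read a: {A, B, D}
read b: {A, D}
read b: {A, D}
Final reachable set {A, D} has 2 states.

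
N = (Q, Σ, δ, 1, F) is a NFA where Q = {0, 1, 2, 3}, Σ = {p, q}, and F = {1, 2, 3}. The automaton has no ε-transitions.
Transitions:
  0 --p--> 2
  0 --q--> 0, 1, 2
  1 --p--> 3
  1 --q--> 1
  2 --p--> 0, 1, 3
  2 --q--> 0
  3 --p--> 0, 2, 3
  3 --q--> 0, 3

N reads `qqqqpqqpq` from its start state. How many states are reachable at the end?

Start: {1}
read q: {1}
read q: {1}
read q: {1}
read q: {1}
read p: {3}
read q: {0, 3}
read q: {0, 1, 2, 3}
read p: {0, 1, 2, 3}
read q: {0, 1, 2, 3}
Final reachable set {0, 1, 2, 3} has 4 states.

4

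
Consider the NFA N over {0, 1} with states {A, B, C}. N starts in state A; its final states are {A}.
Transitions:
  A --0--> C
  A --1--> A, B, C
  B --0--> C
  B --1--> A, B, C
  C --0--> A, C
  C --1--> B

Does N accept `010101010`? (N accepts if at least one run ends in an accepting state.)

Start: {A}
read 0: {C}
read 1: {B}
read 0: {C}
read 1: {B}
read 0: {C}
read 1: {B}
read 0: {C}
read 1: {B}
read 0: {C}
Reachable ∩ accepting = {} — empty.

rejected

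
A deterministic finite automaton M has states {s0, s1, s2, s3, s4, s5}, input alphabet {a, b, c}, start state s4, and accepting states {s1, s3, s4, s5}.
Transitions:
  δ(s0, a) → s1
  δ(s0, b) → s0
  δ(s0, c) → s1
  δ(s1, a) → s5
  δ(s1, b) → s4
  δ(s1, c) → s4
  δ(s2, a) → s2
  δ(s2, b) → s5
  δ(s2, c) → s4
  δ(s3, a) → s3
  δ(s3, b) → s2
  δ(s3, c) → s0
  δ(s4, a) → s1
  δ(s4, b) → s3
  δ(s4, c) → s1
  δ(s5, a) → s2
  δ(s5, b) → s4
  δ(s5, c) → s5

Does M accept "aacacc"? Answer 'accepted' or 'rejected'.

accepted

s4 --a--> s1
s1 --a--> s5
s5 --c--> s5
s5 --a--> s2
s2 --c--> s4
s4 --c--> s1
End in state s1, which is an accepting state.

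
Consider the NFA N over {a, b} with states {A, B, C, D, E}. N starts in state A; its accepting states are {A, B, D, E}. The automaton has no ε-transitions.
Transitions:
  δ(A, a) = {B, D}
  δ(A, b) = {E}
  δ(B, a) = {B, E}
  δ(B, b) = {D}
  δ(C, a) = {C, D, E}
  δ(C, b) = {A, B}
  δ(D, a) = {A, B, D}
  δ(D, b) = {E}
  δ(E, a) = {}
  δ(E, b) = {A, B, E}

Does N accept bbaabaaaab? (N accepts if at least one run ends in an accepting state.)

Start: {A}
read b: {E}
read b: {A, B, E}
read a: {B, D, E}
read a: {A, B, D, E}
read b: {A, B, D, E}
read a: {A, B, D, E}
read a: {A, B, D, E}
read a: {A, B, D, E}
read a: {A, B, D, E}
read b: {A, B, D, E}
Reachable ∩ accepting = {A, B, D, E} — nonempty.

accepted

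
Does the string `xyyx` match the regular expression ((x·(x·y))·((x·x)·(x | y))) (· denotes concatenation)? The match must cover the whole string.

No split of xyyx into u·v has (x·(x·y)) matching u and ((x·x)·(x|y)) matching v.

no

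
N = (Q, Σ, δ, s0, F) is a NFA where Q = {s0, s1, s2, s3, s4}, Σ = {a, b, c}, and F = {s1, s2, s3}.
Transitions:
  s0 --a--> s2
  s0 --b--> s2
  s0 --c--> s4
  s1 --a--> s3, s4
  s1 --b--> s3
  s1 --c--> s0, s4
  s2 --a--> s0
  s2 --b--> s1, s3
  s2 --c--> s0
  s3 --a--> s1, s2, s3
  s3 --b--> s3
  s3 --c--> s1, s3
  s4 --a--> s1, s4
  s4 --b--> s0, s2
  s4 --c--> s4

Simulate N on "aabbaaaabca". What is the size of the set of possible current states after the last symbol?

4

Start: {s0}
read a: {s2}
read a: {s0}
read b: {s2}
read b: {s1, s3}
read a: {s1, s2, s3, s4}
read a: {s0, s1, s2, s3, s4}
read a: {s0, s1, s2, s3, s4}
read a: {s0, s1, s2, s3, s4}
read b: {s0, s1, s2, s3}
read c: {s0, s1, s3, s4}
read a: {s1, s2, s3, s4}
Final reachable set {s1, s2, s3, s4} has 4 states.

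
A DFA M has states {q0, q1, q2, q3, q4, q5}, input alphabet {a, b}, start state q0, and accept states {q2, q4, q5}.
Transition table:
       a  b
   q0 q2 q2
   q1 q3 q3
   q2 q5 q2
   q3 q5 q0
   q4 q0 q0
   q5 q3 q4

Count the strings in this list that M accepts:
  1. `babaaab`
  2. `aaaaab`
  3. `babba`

2

`babaaab`: accepted
`aaaaab`: rejected
`babba`: accepted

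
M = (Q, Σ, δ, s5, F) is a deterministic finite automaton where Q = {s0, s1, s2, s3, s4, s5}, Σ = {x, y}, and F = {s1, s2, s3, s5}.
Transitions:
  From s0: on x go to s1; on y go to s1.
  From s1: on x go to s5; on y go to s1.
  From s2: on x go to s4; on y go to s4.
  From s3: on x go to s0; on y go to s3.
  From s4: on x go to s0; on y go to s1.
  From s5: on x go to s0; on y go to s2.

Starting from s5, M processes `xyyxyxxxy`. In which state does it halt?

s1

s5 --x--> s0
s0 --y--> s1
s1 --y--> s1
s1 --x--> s5
s5 --y--> s2
s2 --x--> s4
s4 --x--> s0
s0 --x--> s1
s1 --y--> s1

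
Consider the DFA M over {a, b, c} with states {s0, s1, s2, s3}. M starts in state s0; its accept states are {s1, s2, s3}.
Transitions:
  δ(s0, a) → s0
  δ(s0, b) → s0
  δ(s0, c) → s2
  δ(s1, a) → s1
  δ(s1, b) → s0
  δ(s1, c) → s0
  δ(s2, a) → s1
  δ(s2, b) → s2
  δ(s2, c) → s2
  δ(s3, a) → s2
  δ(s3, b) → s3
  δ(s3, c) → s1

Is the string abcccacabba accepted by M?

s0 --a--> s0
s0 --b--> s0
s0 --c--> s2
s2 --c--> s2
s2 --c--> s2
s2 --a--> s1
s1 --c--> s0
s0 --a--> s0
s0 --b--> s0
s0 --b--> s0
s0 --a--> s0
End in state s0, which is not an accepting state.

rejected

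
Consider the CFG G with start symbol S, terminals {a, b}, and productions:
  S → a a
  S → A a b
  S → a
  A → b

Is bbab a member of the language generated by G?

no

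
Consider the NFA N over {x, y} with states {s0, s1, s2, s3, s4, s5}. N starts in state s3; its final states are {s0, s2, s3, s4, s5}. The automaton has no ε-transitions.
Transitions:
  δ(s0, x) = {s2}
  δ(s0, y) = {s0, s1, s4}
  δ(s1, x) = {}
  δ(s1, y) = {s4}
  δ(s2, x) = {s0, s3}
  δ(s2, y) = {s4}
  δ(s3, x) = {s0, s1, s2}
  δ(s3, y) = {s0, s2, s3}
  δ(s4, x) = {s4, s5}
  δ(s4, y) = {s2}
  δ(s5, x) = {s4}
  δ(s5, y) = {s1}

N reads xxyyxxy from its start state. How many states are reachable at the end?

Start: {s3}
read x: {s0, s1, s2}
read x: {s0, s2, s3}
read y: {s0, s1, s2, s3, s4}
read y: {s0, s1, s2, s3, s4}
read x: {s0, s1, s2, s3, s4, s5}
read x: {s0, s1, s2, s3, s4, s5}
read y: {s0, s1, s2, s3, s4}
Final reachable set {s0, s1, s2, s3, s4} has 5 states.

5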